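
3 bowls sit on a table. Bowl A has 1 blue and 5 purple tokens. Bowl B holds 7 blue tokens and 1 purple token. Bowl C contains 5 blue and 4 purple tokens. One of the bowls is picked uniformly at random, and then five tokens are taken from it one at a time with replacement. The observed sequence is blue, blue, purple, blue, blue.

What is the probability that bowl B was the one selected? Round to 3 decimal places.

Compute the likelihood of the observed sequence for each case: P(data | bowl A) = (1/6)(1/6)(5/6)(1/6)(1/6) = 0.000643; P(data | bowl B) = (7/8)(7/8)(1/8)(7/8)(7/8) = 0.073273; P(data | bowl C) = (5/9)(5/9)(4/9)(5/9)(5/9) = 0.042338.
The prior-weighted likelihoods are 1/3 · 0.000643 = 0.00021433, 1/3 · 0.073273 = 0.024424, 1/3 · 0.042338 = 0.014113; with total 0.038751.
Hence P(bowl B | data) = (0.024424) / (0.038751) = 0.63028.

0.630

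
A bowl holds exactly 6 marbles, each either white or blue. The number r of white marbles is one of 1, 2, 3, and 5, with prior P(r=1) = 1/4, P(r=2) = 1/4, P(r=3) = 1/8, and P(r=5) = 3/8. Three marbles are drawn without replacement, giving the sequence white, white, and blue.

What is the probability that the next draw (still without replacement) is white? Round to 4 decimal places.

0.7021

For each hypothesis, P(data | H) works out to: P(data | r = 1) = (1/6)(0/5) = 0; P(data | r = 2) = (2/6)(1/5)(4/4) = 1/15; P(data | r = 3) = (3/6)(2/5)(3/4) = 3/20; P(data | r = 5) = (5/6)(4/5)(1/4) = 1/6.
Weighting by the prior gives 1/4 · 0 = 0, 1/4 · 1/15 = 1/60, 1/8 · 3/20 = 3/160, 3/8 · 1/6 = 1/16; these sum to 47/480.
The posterior is then P(r = 1 | data) = 0, P(r = 2 | data) = 8/47, P(r = 3 | data) = 9/47, P(r = 5 | data) = 30/47.
So P(white next | data) = Σ P(white next | H) P(H | data) = (0)(8/47) + (1/3)(9/47) + (1)(30/47) = 33/47.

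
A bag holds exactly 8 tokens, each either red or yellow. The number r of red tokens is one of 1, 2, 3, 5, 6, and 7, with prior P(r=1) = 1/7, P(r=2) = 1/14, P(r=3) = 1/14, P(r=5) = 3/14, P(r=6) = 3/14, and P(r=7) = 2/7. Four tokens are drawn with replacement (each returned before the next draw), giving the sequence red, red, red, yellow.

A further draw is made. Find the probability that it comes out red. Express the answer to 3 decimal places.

Under each hypothesis, the probability of the observed sequence is: P(data | r = 1) = (1/8)(1/8)(1/8)(7/8) = 0.001709; P(data | r = 2) = (2/8)(2/8)(2/8)(6/8) = 0.011719; P(data | r = 3) = (3/8)(3/8)(3/8)(5/8) = 0.032959; P(data | r = 5) = (5/8)(5/8)(5/8)(3/8) = 0.091553; P(data | r = 6) = (6/8)(6/8)(6/8)(2/8) = 0.10547; P(data | r = 7) = (7/8)(7/8)(7/8)(1/8) = 0.08374.
Multiplying each by its prior: 1/7 · 0.001709 = 0.00024414, 1/14 · 0.011719 = 0.00083705, 1/14 · 0.032959 = 0.0023542, 3/14 · 0.091553 = 0.019618, 3/14 · 0.10547 = 0.0226, 2/7 · 0.08374 = 0.023926; with total 0.06958.
Normalising, the posterior is P(r = 1 | data) = 0.0035088, P(r = 2 | data) = 0.01203, P(r = 3 | data) = 0.033835, P(r = 5 | data) = 0.28195, P(r = 6 | data) = 0.32481, P(r = 7 | data) = 0.34386.
The predictive probability is P(red next | data) = (1/8)(0.0035088) + (1/4)(0.01203) + (3/8)(0.033835) + (5/8)(0.28195) + (3/4)(0.32481) + (7/8)(0.34386) = 0.73684.

0.737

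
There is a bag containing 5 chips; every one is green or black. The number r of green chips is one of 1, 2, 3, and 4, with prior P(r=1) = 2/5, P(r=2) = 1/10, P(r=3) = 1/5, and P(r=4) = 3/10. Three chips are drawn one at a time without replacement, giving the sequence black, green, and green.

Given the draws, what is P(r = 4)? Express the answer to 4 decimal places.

For each hypothesis, P(data | H) works out to: P(data | r = 1) = (4/5)(1/4)(0/3) = 0; P(data | r = 2) = (3/5)(2/4)(1/3) = 1/10; P(data | r = 3) = (2/5)(3/4)(2/3) = 1/5; P(data | r = 4) = (1/5)(4/4)(3/3) = 1/5.
Multiplying each by its prior: 2/5 · 0 = 0, 1/10 · 1/10 = 1/100, 1/5 · 1/5 = 1/25, 3/10 · 1/5 = 3/50; these sum to 11/100.
So P(r = 4 | data) = (3/50) / (11/100) = 6/11.

0.5455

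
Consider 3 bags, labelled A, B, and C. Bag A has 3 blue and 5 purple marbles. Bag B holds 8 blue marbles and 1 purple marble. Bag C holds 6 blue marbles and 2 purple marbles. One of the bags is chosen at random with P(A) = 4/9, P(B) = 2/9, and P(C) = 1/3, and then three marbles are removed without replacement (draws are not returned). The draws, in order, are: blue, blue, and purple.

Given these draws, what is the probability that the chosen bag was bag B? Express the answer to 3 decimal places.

0.199

For each hypothesis, P(data | H) works out to: P(data | bag A) = (3/8)(2/7)(5/6) = 0.089286; P(data | bag B) = (8/9)(7/8)(1/7) = 0.11111; P(data | bag C) = (6/8)(5/7)(2/6) = 0.17857.
The prior-weighted likelihoods are 4/9 · 0.089286 = 0.039683, 2/9 · 0.11111 = 0.024691, 1/3 · 0.17857 = 0.059524; with total 0.1239.
So P(bag B | data) = (0.024691) / (0.1239) = 0.19929.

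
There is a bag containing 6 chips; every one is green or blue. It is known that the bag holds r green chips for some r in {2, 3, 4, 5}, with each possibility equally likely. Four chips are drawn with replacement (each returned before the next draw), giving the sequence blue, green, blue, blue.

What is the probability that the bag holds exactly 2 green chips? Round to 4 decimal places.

0.5203

Compute the likelihood of the observed sequence for each case: P(data | r = 2) = (4/6)(2/6)(4/6)(4/6) = 0.098765; P(data | r = 3) = (3/6)(3/6)(3/6)(3/6) = 0.0625; P(data | r = 4) = (2/6)(4/6)(2/6)(2/6) = 0.024691; P(data | r = 5) = (1/6)(5/6)(1/6)(1/6) = 0.003858.
Multiplying each by its prior: 1/4 · 0.098765 = 0.024691, 1/4 · 0.0625 = 0.015625, 1/4 · 0.024691 = 0.0061728, 1/4 · 0.003858 = 0.00096451; these sum to 0.047454.
So P(r = 2 | data) = (0.024691) / (0.047454) = 0.52033.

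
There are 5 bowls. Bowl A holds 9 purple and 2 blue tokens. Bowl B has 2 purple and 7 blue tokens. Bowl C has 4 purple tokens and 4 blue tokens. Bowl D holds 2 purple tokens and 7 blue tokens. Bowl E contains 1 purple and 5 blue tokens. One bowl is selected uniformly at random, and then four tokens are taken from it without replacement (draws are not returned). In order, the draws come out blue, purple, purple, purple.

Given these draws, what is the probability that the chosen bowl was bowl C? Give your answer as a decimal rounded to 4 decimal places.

Under each hypothesis, the probability of the observed sequence is: P(data | bowl A) = (2/11)(9/10)(8/9)(7/8) = 0.12727; P(data | bowl B) = (7/9)(2/8)(1/7)(0/6) = 0; P(data | bowl C) = (4/8)(4/7)(3/6)(2/5) = 0.057143; P(data | bowl D) = (7/9)(2/8)(1/7)(0/6) = 0; P(data | bowl E) = (5/6)(1/5)(0/4) = 0.
Weighting by the prior gives 1/5 · 0.12727 = 0.025455, 1/5 · 0 = 0, 1/5 · 0.057143 = 0.011429, 1/5 · 0 = 0, 1/5 · 0 = 0; summing to 0.036883.
So P(bowl C | data) = (0.011429) / (0.036883) = 0.30986.

0.3099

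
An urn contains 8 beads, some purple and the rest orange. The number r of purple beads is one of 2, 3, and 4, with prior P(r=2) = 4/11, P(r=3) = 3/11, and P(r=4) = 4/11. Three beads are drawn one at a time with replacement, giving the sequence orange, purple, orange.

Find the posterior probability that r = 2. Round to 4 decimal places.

For each hypothesis, P(data | H) works out to: P(data | r = 2) = (6/8)(2/8)(6/8) = 0.14062; P(data | r = 3) = (5/8)(3/8)(5/8) = 0.14648; P(data | r = 4) = (4/8)(4/8)(4/8) = 0.125.
Multiplying each by its prior: 4/11 · 0.14062 = 0.051136, 3/11 · 0.14648 = 0.03995, 4/11 · 0.125 = 0.045455; summing to 0.13654.
Therefore the posterior P(r = 2 | data) = (0.051136) / (0.13654) = 0.37451.

0.3745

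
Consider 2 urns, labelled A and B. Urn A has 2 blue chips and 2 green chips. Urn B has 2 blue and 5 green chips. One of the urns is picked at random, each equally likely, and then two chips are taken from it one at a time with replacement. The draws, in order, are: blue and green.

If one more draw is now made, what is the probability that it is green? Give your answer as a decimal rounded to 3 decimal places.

The likelihood of the observed sequence under each hypothesis: P(data | urn A) = (2/4)(2/4) = 1/4; P(data | urn B) = (2/7)(5/7) = 10/49.
The prior-weighted likelihoods are 1/2 · 1/4 = 1/8, 1/2 · 10/49 = 5/49; with total 89/392.
The posterior is then P(urn A | data) = 0.55056, P(urn B | data) = 0.44944.
Averaging over the posterior, P(green next | data) = (1/2)(0.55056) + (5/7)(0.44944) = 0.59631.

0.596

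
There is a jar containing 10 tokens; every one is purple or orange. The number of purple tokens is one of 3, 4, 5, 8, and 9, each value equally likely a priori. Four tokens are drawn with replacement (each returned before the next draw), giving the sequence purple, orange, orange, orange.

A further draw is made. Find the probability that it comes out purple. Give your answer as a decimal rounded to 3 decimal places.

For each hypothesis, P(data | H) works out to: P(data | r = 3) = (3/10)(7/10)(7/10)(7/10) = 0.1029; P(data | r = 4) = (4/10)(6/10)(6/10)(6/10) = 0.0864; P(data | r = 5) = (5/10)(5/10)(5/10)(5/10) = 0.0625; P(data | r = 8) = (8/10)(2/10)(2/10)(2/10) = 0.0064; P(data | r = 9) = (9/10)(1/10)(1/10)(1/10) = 0.0009.
The prior-weighted likelihoods are 1/5 · 0.1029 = 0.02058, 1/5 · 0.0864 = 0.01728, 1/5 · 0.0625 = 0.0125, 1/5 · 0.0064 = 0.00128, 1/5 · 0.0009 = 0.00018; with total 0.05182.
The posterior is then P(r = 3 | data) = 0.39714, P(r = 4 | data) = 0.33346, P(r = 5 | data) = 0.24122, P(r = 8 | data) = 0.024701, P(r = 9 | data) = 0.0034736.
The predictive probability is P(purple next | data) = (3/10)(0.39714) + (2/5)(0.33346) + (1/2)(0.24122) + (4/5)(0.024701) + (9/10)(0.0034736) = 0.39602.

0.396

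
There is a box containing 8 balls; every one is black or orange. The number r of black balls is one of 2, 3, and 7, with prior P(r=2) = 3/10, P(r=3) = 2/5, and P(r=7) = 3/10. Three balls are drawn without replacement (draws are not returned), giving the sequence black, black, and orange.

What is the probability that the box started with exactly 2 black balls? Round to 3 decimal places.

Under each hypothesis, the probability of the observed sequence is: P(data | r = 2) = (2/8)(1/7)(6/6) = 1/28; P(data | r = 3) = (3/8)(2/7)(5/6) = 5/56; P(data | r = 7) = (7/8)(6/7)(1/6) = 1/8.
Weighting by the prior gives 3/10 · 1/28 = 3/280, 2/5 · 5/56 = 1/28, 3/10 · 1/8 = 3/80; with total 47/560.
Therefore the posterior P(r = 2 | data) = (3/280) / (47/560) = 6/47.

0.128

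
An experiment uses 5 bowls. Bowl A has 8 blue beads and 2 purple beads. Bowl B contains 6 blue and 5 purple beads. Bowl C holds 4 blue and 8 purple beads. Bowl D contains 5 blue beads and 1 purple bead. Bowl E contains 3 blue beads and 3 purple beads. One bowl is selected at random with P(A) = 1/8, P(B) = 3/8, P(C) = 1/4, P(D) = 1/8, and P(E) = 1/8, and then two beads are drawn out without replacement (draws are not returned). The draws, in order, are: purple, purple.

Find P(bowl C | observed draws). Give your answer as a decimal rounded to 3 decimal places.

0.525

For each hypothesis, P(data | H) works out to: P(data | bowl A) = (2/10)(1/9) = 1/45; P(data | bowl B) = (5/11)(4/10) = 2/11; P(data | bowl C) = (8/12)(7/11) = 14/33; P(data | bowl D) = (1/6)(0/5) = 0; P(data | bowl E) = (3/6)(2/5) = 1/5.
Multiplying each by its prior: 1/8 · 1/45 = 1/360, 3/8 · 2/11 = 3/44, 1/4 · 14/33 = 7/66, 1/8 · 0 = 0, 1/8 · 1/5 = 1/40; summing to 20/99.
Therefore the posterior P(bowl C | data) = (7/66) / (20/99) = 21/40.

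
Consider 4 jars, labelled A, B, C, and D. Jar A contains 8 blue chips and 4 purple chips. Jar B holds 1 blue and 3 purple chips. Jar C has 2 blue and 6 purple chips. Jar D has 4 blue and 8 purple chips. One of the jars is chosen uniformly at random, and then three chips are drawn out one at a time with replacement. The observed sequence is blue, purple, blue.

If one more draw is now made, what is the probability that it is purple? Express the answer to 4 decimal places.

0.5351

For each hypothesis, P(data | H) works out to: P(data | jar A) = (8/12)(4/12)(8/12) = 0.14815; P(data | jar B) = (1/4)(3/4)(1/4) = 0.046875; P(data | jar C) = (2/8)(6/8)(2/8) = 0.046875; P(data | jar D) = (4/12)(8/12)(4/12) = 0.074074.
Weighting by the prior gives 1/4 · 0.14815 = 0.037037, 1/4 · 0.046875 = 0.011719, 1/4 · 0.046875 = 0.011719, 1/4 · 0.074074 = 0.018519; with total 0.078993.
Normalising, the posterior is P(jar A | data) = 0.46886, P(jar B | data) = 0.14835, P(jar C | data) = 0.14835, P(jar D | data) = 0.23443.
Averaging over the posterior, P(purple next | data) = (1/3)(0.46886) + (3/4)(0.14835) + (3/4)(0.14835) + (2/3)(0.23443) = 0.5351.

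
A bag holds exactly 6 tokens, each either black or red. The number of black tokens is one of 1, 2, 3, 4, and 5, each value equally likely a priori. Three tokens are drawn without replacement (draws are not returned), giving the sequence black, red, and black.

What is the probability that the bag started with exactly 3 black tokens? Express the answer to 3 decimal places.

0.257

Under each hypothesis, the probability of the observed sequence is: P(data | r = 1) = (1/6)(5/5)(0/4) = 0; P(data | r = 2) = (2/6)(4/5)(1/4) = 1/15; P(data | r = 3) = (3/6)(3/5)(2/4) = 3/20; P(data | r = 4) = (4/6)(2/5)(3/4) = 1/5; P(data | r = 5) = (5/6)(1/5)(4/4) = 1/6.
The prior-weighted likelihoods are 1/5 · 0 = 0, 1/5 · 1/15 = 1/75, 1/5 · 3/20 = 3/100, 1/5 · 1/5 = 1/25, 1/5 · 1/6 = 1/30; these sum to 7/60.
So P(r = 3 | data) = (3/100) / (7/60) = 9/35.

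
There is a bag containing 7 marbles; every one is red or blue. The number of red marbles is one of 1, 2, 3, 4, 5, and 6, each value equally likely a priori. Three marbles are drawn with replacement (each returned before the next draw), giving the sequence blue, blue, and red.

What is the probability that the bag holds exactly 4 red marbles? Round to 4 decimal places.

Compute the likelihood of the observed sequence for each case: P(data | r = 1) = (6/7)(6/7)(1/7) = 0.10496; P(data | r = 2) = (5/7)(5/7)(2/7) = 0.14577; P(data | r = 3) = (4/7)(4/7)(3/7) = 0.13994; P(data | r = 4) = (3/7)(3/7)(4/7) = 0.10496; P(data | r = 5) = (2/7)(2/7)(5/7) = 0.058309; P(data | r = 6) = (1/7)(1/7)(6/7) = 0.017493.
Weighting by the prior gives 1/6 · 0.10496 = 0.017493, 1/6 · 0.14577 = 0.024295, 1/6 · 0.13994 = 0.023324, 1/6 · 0.10496 = 0.017493, 1/6 · 0.058309 = 0.0097182, 1/6 · 0.017493 = 0.0029155; summing to 0.095238.
By Bayes' rule, P(r = 4 | data) = (0.017493) / (0.095238) = 0.18367.

0.1837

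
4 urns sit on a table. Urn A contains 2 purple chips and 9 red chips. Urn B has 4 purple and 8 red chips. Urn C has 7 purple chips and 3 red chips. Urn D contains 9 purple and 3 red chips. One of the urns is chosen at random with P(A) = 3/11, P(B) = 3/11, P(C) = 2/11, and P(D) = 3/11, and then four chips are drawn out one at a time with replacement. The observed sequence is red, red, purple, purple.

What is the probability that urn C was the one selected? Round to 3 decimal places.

0.216

For each hypothesis, P(data | H) works out to: P(data | urn A) = (9/11)(9/11)(2/11)(2/11) = 0.02213; P(data | urn B) = (8/12)(8/12)(4/12)(4/12) = 0.049383; P(data | urn C) = (3/10)(3/10)(7/10)(7/10) = 0.0441; P(data | urn D) = (3/12)(3/12)(9/12)(9/12) = 0.035156.
Weighting by the prior gives 3/11 · 0.02213 = 0.0060354, 3/11 · 0.049383 = 0.013468, 2/11 · 0.0441 = 0.0080182, 3/11 · 0.035156 = 0.0095881; with total 0.03711.
Therefore the posterior P(urn C | data) = (0.0080182) / (0.03711) = 0.21607.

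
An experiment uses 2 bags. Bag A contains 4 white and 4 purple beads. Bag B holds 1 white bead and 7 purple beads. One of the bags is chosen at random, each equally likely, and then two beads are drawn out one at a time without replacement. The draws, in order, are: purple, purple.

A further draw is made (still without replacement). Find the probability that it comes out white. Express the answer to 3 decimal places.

0.278

The likelihood of the observed sequence under each hypothesis: P(data | bag A) = (4/8)(3/7) = 3/14; P(data | bag B) = (7/8)(6/7) = 3/4.
Multiplying each by its prior: 1/2 · 3/14 = 3/28, 1/2 · 3/4 = 3/8; these sum to 27/56.
Dividing through by the total gives posterior P(bag A | data) = 2/9, P(bag B | data) = 7/9.
So P(white next | data) = Σ P(white next | H) P(H | data) = (2/3)(2/9) + (1/6)(7/9) = 5/18.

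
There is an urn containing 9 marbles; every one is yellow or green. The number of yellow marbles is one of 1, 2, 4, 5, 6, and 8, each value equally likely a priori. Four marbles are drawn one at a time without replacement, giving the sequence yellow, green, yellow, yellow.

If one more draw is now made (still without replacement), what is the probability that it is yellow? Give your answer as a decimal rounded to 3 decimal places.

Under each hypothesis, the probability of the observed sequence is: P(data | r = 1) = (1/9)(8/8)(0/7) = 0; P(data | r = 2) = (2/9)(7/8)(1/7)(0/6) = 0; P(data | r = 4) = (4/9)(5/8)(3/7)(2/6) = 5/126; P(data | r = 5) = (5/9)(4/8)(4/7)(3/6) = 5/63; P(data | r = 6) = (6/9)(3/8)(5/7)(4/6) = 5/42; P(data | r = 8) = (8/9)(1/8)(7/7)(6/6) = 1/9.
Weighting by the prior gives 1/6 · 0 = 0, 1/6 · 0 = 0, 1/6 · 5/126 = 5/756, 1/6 · 5/63 = 5/378, 1/6 · 5/42 = 5/252, 1/6 · 1/9 = 1/54; these sum to 11/189.
Normalising, the posterior is P(r = 1 | data) = 0, P(r = 2 | data) = 0, P(r = 4 | data) = 5/44, P(r = 5 | data) = 5/22, P(r = 6 | data) = 15/44, P(r = 8 | data) = 7/22.
The predictive probability is P(yellow next | data) = (1/5)(5/44) + (2/5)(5/22) + (3/5)(15/44) + (1)(7/22) = 7/11.

0.636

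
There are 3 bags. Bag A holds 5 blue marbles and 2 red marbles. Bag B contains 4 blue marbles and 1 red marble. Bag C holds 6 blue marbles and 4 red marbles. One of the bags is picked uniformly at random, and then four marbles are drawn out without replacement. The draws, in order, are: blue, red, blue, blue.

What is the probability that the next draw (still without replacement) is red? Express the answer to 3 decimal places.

Compute the likelihood of the observed sequence for each case: P(data | bag A) = (5/7)(2/6)(4/5)(3/4) = 1/7; P(data | bag B) = (4/5)(1/4)(3/3)(2/2) = 1/5; P(data | bag C) = (6/10)(4/9)(5/8)(4/7) = 2/21.
The prior-weighted likelihoods are 1/3 · 1/7 = 1/21, 1/3 · 1/5 = 1/15, 1/3 · 2/21 = 2/63; with total 46/315.
The posterior is then P(bag A | data) = 15/46, P(bag B | data) = 21/46, P(bag C | data) = 5/23.
The predictive probability is P(red next | data) = (1/3)(15/46) + (0)(21/46) + (1/2)(5/23) = 5/23.

0.217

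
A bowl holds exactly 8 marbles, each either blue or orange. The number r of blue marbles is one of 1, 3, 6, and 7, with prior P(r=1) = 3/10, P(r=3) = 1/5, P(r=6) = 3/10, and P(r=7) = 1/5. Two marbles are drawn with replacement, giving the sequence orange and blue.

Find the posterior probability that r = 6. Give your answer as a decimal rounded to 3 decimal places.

For each hypothesis, P(data | H) works out to: P(data | r = 1) = (7/8)(1/8) = 7/64; P(data | r = 3) = (5/8)(3/8) = 15/64; P(data | r = 6) = (2/8)(6/8) = 3/16; P(data | r = 7) = (1/8)(7/8) = 7/64.
Weighting by the prior gives 3/10 · 7/64 = 21/640, 1/5 · 15/64 = 3/64, 3/10 · 3/16 = 9/160, 1/5 · 7/64 = 7/320; with total 101/640.
By Bayes' rule, P(r = 6 | data) = (9/160) / (101/640) = 36/101.

0.356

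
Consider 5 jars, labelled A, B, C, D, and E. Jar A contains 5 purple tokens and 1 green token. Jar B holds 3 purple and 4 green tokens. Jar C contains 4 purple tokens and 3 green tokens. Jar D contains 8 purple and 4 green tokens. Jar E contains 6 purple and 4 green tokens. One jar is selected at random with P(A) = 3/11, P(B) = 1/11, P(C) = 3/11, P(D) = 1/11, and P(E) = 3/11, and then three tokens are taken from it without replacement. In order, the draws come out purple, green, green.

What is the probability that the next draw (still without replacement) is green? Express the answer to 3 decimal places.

0.308

The likelihood of the observed sequence under each hypothesis: P(data | jar A) = (5/6)(1/5)(0/4) = 0; P(data | jar B) = (3/7)(4/6)(3/5) = 0.17143; P(data | jar C) = (4/7)(3/6)(2/5) = 0.11429; P(data | jar D) = (8/12)(4/11)(3/10) = 0.072727; P(data | jar E) = (6/10)(4/9)(3/8) = 0.1.
Weighting by the prior gives 3/11 · 0 = 0, 1/11 · 0.17143 = 0.015584, 3/11 · 0.11429 = 0.031169, 1/11 · 0.072727 = 0.0066116, 3/11 · 0.1 = 0.027273; with total 0.080638.
The posterior is then P(jar A | data) = 0, P(jar B | data) = 0.19327, P(jar C | data) = 0.38653, P(jar D | data) = 0.081991, P(jar E | data) = 0.33821.
So P(green next | data) = Σ P(green next | H) P(H | data) = (1/2)(0.19327) + (1/4)(0.38653) + (2/9)(0.081991) + (2/7)(0.33821) = 0.30812.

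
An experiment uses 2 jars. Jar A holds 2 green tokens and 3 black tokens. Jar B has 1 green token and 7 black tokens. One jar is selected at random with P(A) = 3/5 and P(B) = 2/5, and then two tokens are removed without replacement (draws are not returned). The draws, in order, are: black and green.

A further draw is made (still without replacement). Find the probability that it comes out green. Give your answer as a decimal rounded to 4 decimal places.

Under each hypothesis, the probability of the observed sequence is: P(data | jar A) = (3/5)(2/4) = 3/10; P(data | jar B) = (7/8)(1/7) = 1/8.
Weighting by the prior gives 3/5 · 3/10 = 9/50, 2/5 · 1/8 = 1/20; summing to 23/100.
Normalising, the posterior is P(jar A | data) = 18/23, P(jar B | data) = 5/23.
The predictive probability is P(green next | data) = (1/3)(18/23) + (0)(5/23) = 6/23.

0.2609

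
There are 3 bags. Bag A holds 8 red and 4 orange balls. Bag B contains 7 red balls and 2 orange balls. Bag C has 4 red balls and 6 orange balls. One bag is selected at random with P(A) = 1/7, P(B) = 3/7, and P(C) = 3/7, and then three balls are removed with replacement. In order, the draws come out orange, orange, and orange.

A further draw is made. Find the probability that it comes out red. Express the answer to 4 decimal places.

0.4311

For each hypothesis, P(data | H) works out to: P(data | bag A) = (4/12)(4/12)(4/12) = 0.037037; P(data | bag B) = (2/9)(2/9)(2/9) = 0.010974; P(data | bag C) = (6/10)(6/10)(6/10) = 0.216.
Multiplying each by its prior: 1/7 · 0.037037 = 0.005291, 3/7 · 0.010974 = 0.0047031, 3/7 · 0.216 = 0.092571; these sum to 0.10257.
Dividing through by the total gives posterior P(bag A | data) = 0.051587, P(bag B | data) = 0.045855, P(bag C | data) = 0.90256.
The predictive probability is P(red next | data) = (2/3)(0.051587) + (7/9)(0.045855) + (2/5)(0.90256) = 0.43108.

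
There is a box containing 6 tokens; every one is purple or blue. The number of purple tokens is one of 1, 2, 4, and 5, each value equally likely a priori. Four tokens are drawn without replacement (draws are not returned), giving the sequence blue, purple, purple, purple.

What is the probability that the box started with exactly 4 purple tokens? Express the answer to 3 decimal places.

0.444

Compute the likelihood of the observed sequence for each case: P(data | r = 1) = (5/6)(1/5)(0/4) = 0; P(data | r = 2) = (4/6)(2/5)(1/4)(0/3) = 0; P(data | r = 4) = (2/6)(4/5)(3/4)(2/3) = 2/15; P(data | r = 5) = (1/6)(5/5)(4/4)(3/3) = 1/6.
Weighting by the prior gives 1/4 · 0 = 0, 1/4 · 0 = 0, 1/4 · 2/15 = 1/30, 1/4 · 1/6 = 1/24; these sum to 3/40.
Therefore the posterior P(r = 4 | data) = (1/30) / (3/40) = 4/9.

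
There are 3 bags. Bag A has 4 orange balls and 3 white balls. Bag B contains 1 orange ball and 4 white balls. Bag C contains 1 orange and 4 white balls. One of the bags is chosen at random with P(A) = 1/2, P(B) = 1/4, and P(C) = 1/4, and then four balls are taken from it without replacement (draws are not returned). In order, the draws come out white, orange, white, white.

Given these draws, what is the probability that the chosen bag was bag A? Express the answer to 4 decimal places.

0.1250

The likelihood of the observed sequence under each hypothesis: P(data | bag A) = (3/7)(4/6)(2/5)(1/4) = 1/35; P(data | bag B) = (4/5)(1/4)(3/3)(2/2) = 1/5; P(data | bag C) = (4/5)(1/4)(3/3)(2/2) = 1/5.
Weighting by the prior gives 1/2 · 1/35 = 1/70, 1/4 · 1/5 = 1/20, 1/4 · 1/5 = 1/20; with total 4/35.
Therefore the posterior P(bag A | data) = (1/70) / (4/35) = 1/8.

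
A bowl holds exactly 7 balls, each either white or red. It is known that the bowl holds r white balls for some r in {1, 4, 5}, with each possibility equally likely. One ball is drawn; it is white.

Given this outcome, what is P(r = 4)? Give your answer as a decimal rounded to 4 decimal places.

0.4000

For each hypothesis, P(data | H) works out to: P(data | r = 1) = (1/7) = 1/7; P(data | r = 4) = (4/7) = 4/7; P(data | r = 5) = (5/7) = 5/7.
Weighting by the prior gives 1/3 · 1/7 = 1/21, 1/3 · 4/7 = 4/21, 1/3 · 5/7 = 5/21; summing to 10/21.
Hence P(r = 4 | data) = (4/21) / (10/21) = 2/5.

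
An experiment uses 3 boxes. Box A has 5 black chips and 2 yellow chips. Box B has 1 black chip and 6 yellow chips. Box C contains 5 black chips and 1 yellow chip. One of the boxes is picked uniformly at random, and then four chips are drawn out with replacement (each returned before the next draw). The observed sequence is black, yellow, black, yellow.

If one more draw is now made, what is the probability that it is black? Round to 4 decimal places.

0.6317

The likelihood of the observed sequence under each hypothesis: P(data | box A) = (5/7)(2/7)(5/7)(2/7) = 0.041649; P(data | box B) = (1/7)(6/7)(1/7)(6/7) = 0.014994; P(data | box C) = (5/6)(1/6)(5/6)(1/6) = 0.01929.
Weighting by the prior gives 1/3 · 0.041649 = 0.013883, 1/3 · 0.014994 = 0.0049979, 1/3 · 0.01929 = 0.00643; with total 0.025311.
Dividing through by the total gives posterior P(box A | data) = 0.5485, P(box B | data) = 0.19746, P(box C | data) = 0.25404.
So P(black next | data) = Σ P(black next | H) P(H | data) = (5/7)(0.5485) + (1/7)(0.19746) + (5/6)(0.25404) = 0.63169.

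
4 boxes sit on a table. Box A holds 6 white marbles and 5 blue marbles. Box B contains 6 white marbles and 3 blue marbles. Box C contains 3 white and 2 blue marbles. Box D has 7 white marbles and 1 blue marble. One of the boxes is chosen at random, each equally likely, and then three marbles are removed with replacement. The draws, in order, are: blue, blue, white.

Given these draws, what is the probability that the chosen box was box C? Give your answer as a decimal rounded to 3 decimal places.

Under each hypothesis, the probability of the observed sequence is: P(data | box A) = (5/11)(5/11)(6/11) = 0.1127; P(data | box B) = (3/9)(3/9)(6/9) = 0.074074; P(data | box C) = (2/5)(2/5)(3/5) = 0.096; P(data | box D) = (1/8)(1/8)(7/8) = 0.013672.
The prior-weighted likelihoods are 1/4 · 0.1127 = 0.028174, 1/4 · 0.074074 = 0.018519, 1/4 · 0.096 = 0.024, 1/4 · 0.013672 = 0.003418; these sum to 0.074111.
Hence P(box C | data) = (0.024) / (0.074111) = 0.32384.

0.324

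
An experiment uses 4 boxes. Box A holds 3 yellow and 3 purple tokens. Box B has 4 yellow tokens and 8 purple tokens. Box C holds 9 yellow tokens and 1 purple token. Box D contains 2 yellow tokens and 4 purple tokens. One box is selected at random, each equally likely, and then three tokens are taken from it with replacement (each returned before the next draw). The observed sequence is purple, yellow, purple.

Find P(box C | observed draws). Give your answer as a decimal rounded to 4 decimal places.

Under each hypothesis, the probability of the observed sequence is: P(data | box A) = (3/6)(3/6)(3/6) = 0.125; P(data | box B) = (8/12)(4/12)(8/12) = 0.14815; P(data | box C) = (1/10)(9/10)(1/10) = 0.009; P(data | box D) = (4/6)(2/6)(4/6) = 0.14815.
Weighting by the prior gives 1/4 · 0.125 = 0.03125, 1/4 · 0.14815 = 0.037037, 1/4 · 0.009 = 0.00225, 1/4 · 0.14815 = 0.037037; summing to 0.10757.
By Bayes' rule, P(box C | data) = (0.00225) / (0.10757) = 0.020916.

0.0209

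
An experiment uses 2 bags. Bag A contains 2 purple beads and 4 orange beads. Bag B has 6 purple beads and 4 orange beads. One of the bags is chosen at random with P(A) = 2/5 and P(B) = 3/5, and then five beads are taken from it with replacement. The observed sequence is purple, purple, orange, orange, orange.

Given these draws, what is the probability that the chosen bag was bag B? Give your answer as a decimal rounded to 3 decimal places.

0.512

For each hypothesis, P(data | H) works out to: P(data | bag A) = (2/6)(2/6)(4/6)(4/6)(4/6) = 0.032922; P(data | bag B) = (6/10)(6/10)(4/10)(4/10)(4/10) = 0.02304.
Multiplying each by its prior: 2/5 · 0.032922 = 0.013169, 3/5 · 0.02304 = 0.013824; with total 0.026993.
So P(bag B | data) = (0.013824) / (0.026993) = 0.51214.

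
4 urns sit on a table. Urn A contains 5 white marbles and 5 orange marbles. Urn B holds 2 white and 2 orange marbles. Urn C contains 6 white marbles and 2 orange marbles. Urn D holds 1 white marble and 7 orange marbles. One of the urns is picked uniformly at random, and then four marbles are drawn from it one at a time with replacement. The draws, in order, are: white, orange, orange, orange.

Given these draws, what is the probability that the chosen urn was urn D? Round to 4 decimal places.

0.3798

For each hypothesis, P(data | H) works out to: P(data | urn A) = (5/10)(5/10)(5/10)(5/10) = 0.0625; P(data | urn B) = (2/4)(2/4)(2/4)(2/4) = 0.0625; P(data | urn C) = (6/8)(2/8)(2/8)(2/8) = 0.011719; P(data | urn D) = (1/8)(7/8)(7/8)(7/8) = 0.08374.
Weighting by the prior gives 1/4 · 0.0625 = 0.015625, 1/4 · 0.0625 = 0.015625, 1/4 · 0.011719 = 0.0029297, 1/4 · 0.08374 = 0.020935; these sum to 0.055115.
Therefore the posterior P(urn D | data) = (0.020935) / (0.055115) = 0.37984.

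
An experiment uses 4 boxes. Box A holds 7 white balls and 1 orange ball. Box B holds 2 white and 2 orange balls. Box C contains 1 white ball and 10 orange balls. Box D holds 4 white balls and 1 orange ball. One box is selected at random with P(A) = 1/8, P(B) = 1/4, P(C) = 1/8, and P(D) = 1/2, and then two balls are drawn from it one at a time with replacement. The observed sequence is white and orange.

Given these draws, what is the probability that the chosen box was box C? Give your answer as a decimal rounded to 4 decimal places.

0.0620

Under each hypothesis, the probability of the observed sequence is: P(data | box A) = (7/8)(1/8) = 0.10938; P(data | box B) = (2/4)(2/4) = 0.25; P(data | box C) = (1/11)(10/11) = 0.082645; P(data | box D) = (4/5)(1/5) = 0.16.
Multiplying each by its prior: 1/8 · 0.10938 = 0.013672, 1/4 · 0.25 = 0.0625, 1/8 · 0.082645 = 0.010331, 1/2 · 0.16 = 0.08; with total 0.1665.
So P(box C | data) = (0.010331) / (0.1665) = 0.062045.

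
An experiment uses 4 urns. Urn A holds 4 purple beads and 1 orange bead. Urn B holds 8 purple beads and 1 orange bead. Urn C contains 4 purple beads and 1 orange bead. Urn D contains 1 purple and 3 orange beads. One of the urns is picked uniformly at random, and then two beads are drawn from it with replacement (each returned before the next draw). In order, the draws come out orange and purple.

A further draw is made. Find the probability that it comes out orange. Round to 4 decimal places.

0.3556

The likelihood of the observed sequence under each hypothesis: P(data | urn A) = (1/5)(4/5) = 0.16; P(data | urn B) = (1/9)(8/9) = 0.098765; P(data | urn C) = (1/5)(4/5) = 0.16; P(data | urn D) = (3/4)(1/4) = 0.1875.
Weighting by the prior gives 1/4 · 0.16 = 0.04, 1/4 · 0.098765 = 0.024691, 1/4 · 0.16 = 0.04, 1/4 · 0.1875 = 0.046875; summing to 0.15157.
Dividing through by the total gives posterior P(urn A | data) = 0.26391, P(urn B | data) = 0.16291, P(urn C | data) = 0.26391, P(urn D | data) = 0.30927.
The predictive probability is P(orange next | data) = (1/5)(0.26391) + (1/9)(0.16291) + (1/5)(0.26391) + (3/4)(0.30927) = 0.35562.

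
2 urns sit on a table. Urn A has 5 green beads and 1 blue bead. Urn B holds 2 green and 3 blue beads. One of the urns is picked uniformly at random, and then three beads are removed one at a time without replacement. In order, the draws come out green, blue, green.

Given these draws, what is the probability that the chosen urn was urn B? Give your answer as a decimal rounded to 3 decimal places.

0.375

For each hypothesis, P(data | H) works out to: P(data | urn A) = (5/6)(1/5)(4/4) = 1/6; P(data | urn B) = (2/5)(3/4)(1/3) = 1/10.
Weighting by the prior gives 1/2 · 1/6 = 1/12, 1/2 · 1/10 = 1/20; summing to 2/15.
So P(urn B | data) = (1/20) / (2/15) = 3/8.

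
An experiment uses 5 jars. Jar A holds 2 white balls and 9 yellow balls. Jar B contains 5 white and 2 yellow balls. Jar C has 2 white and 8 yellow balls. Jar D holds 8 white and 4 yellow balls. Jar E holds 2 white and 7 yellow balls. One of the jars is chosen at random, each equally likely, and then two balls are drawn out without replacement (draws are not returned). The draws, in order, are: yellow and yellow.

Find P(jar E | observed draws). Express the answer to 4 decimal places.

0.2919

Under each hypothesis, the probability of the observed sequence is: P(data | jar A) = (9/11)(8/10) = 0.65455; P(data | jar B) = (2/7)(1/6) = 0.047619; P(data | jar C) = (8/10)(7/9) = 0.62222; P(data | jar D) = (4/12)(3/11) = 0.090909; P(data | jar E) = (7/9)(6/8) = 0.58333.
Weighting by the prior gives 1/5 · 0.65455 = 0.13091, 1/5 · 0.047619 = 0.0095238, 1/5 · 0.62222 = 0.12444, 1/5 · 0.090909 = 0.018182, 1/5 · 0.58333 = 0.11667; summing to 0.39973.
So P(jar E | data) = (0.11667) / (0.39973) = 0.29187.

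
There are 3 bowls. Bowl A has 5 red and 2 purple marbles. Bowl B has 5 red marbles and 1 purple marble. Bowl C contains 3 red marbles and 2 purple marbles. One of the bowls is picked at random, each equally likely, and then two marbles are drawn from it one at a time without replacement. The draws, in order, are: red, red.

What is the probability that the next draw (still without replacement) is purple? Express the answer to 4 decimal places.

The likelihood of the observed sequence under each hypothesis: P(data | bowl A) = (5/7)(4/6) = 10/21; P(data | bowl B) = (5/6)(4/5) = 2/3; P(data | bowl C) = (3/5)(2/4) = 3/10.
The prior-weighted likelihoods are 1/3 · 10/21 = 10/63, 1/3 · 2/3 = 2/9, 1/3 · 3/10 = 1/10; with total 101/210.
Dividing through by the total gives posterior P(bowl A | data) = 100/303, P(bowl B | data) = 140/303, P(bowl C | data) = 21/101.
Averaging over the posterior, P(purple next | data) = (2/5)(100/303) + (1/4)(140/303) + (2/3)(21/101) = 39/101.

0.3861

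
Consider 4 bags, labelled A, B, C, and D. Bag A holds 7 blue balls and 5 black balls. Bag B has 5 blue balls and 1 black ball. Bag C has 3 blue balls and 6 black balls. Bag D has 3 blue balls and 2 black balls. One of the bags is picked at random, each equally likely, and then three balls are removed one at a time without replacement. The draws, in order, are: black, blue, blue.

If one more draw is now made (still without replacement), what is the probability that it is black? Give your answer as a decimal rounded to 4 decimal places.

For each hypothesis, P(data | H) works out to: P(data | bag A) = (5/12)(7/11)(6/10) = 0.15909; P(data | bag B) = (1/6)(5/5)(4/4) = 0.16667; P(data | bag C) = (6/9)(3/8)(2/7) = 0.071429; P(data | bag D) = (2/5)(3/4)(2/3) = 0.2.
Multiplying each by its prior: 1/4 · 0.15909 = 0.039773, 1/4 · 0.16667 = 0.041667, 1/4 · 0.071429 = 0.017857, 1/4 · 0.2 = 0.05; with total 0.1493.
The posterior is then P(bag A | data) = 0.2664, P(bag B | data) = 0.27909, P(bag C | data) = 0.11961, P(bag D | data) = 0.3349.
Averaging over the posterior, P(black next | data) = (4/9)(0.2664) + (0)(0.27909) + (5/6)(0.11961) + (1/2)(0.3349) = 0.38553.

0.3855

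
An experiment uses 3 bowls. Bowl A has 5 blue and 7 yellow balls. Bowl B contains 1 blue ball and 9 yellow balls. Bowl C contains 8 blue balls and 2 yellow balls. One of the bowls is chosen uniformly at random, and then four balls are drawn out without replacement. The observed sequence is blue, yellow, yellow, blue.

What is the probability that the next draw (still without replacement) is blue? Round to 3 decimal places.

The likelihood of the observed sequence under each hypothesis: P(data | bowl A) = (5/12)(7/11)(6/10)(4/9) = 0.070707; P(data | bowl B) = (1/10)(9/9)(8/8)(0/7) = 0; P(data | bowl C) = (8/10)(2/9)(1/8)(7/7) = 0.022222.
The prior-weighted likelihoods are 1/3 · 0.070707 = 0.023569, 1/3 · 0 = 0, 1/3 · 0.022222 = 0.0074074; these sum to 0.030976.
Normalising, the posterior is P(bowl A | data) = 0.76087, P(bowl B | data) = 0, P(bowl C | data) = 0.23913.
The predictive probability is P(blue next | data) = (3/8)(0.76087) + (1)(0.23913) = 0.52446.

0.524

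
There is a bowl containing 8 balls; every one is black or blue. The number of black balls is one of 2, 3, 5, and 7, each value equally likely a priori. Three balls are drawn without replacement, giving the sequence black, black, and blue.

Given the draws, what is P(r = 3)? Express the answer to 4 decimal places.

0.2083

For each hypothesis, P(data | H) works out to: P(data | r = 2) = (2/8)(1/7)(6/6) = 1/28; P(data | r = 3) = (3/8)(2/7)(5/6) = 5/56; P(data | r = 5) = (5/8)(4/7)(3/6) = 5/28; P(data | r = 7) = (7/8)(6/7)(1/6) = 1/8.
Multiplying each by its prior: 1/4 · 1/28 = 1/112, 1/4 · 5/56 = 5/224, 1/4 · 5/28 = 5/112, 1/4 · 1/8 = 1/32; with total 3/28.
Therefore the posterior P(r = 3 | data) = (5/224) / (3/28) = 5/24.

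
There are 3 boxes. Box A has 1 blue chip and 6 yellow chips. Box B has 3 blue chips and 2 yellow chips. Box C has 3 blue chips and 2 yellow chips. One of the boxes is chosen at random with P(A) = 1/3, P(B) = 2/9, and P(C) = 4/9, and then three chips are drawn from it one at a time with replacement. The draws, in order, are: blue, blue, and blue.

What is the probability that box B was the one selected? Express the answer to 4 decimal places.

The likelihood of the observed sequence under each hypothesis: P(data | box A) = (1/7)(1/7)(1/7) = 0.0029155; P(data | box B) = (3/5)(3/5)(3/5) = 0.216; P(data | box C) = (3/5)(3/5)(3/5) = 0.216.
Weighting by the prior gives 1/3 · 0.0029155 = 0.00097182, 2/9 · 0.216 = 0.048, 4/9 · 0.216 = 0.096; summing to 0.14497.
So P(box B | data) = (0.048) / (0.14497) = 0.3311.

0.3311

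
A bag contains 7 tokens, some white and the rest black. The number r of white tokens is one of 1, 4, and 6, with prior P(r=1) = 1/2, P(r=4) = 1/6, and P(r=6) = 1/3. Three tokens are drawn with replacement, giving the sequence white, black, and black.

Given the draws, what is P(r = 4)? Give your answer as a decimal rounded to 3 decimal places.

0.231

The likelihood of the observed sequence under each hypothesis: P(data | r = 1) = (1/7)(6/7)(6/7) = 36/343; P(data | r = 4) = (4/7)(3/7)(3/7) = 36/343; P(data | r = 6) = (6/7)(1/7)(1/7) = 6/343.
Weighting by the prior gives 1/2 · 36/343 = 18/343, 1/6 · 36/343 = 6/343, 1/3 · 6/343 = 2/343; with total 26/343.
Therefore the posterior P(r = 4 | data) = (6/343) / (26/343) = 3/13.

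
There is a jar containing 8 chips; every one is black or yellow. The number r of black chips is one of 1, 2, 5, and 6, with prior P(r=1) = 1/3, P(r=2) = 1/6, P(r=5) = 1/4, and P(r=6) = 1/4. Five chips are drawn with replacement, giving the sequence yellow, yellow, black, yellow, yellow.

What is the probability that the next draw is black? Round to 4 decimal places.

0.2131

Under each hypothesis, the probability of the observed sequence is: P(data | r = 1) = (7/8)(7/8)(1/8)(7/8)(7/8) = 0.073273; P(data | r = 2) = (6/8)(6/8)(2/8)(6/8)(6/8) = 0.079102; P(data | r = 5) = (3/8)(3/8)(5/8)(3/8)(3/8) = 0.01236; P(data | r = 6) = (2/8)(2/8)(6/8)(2/8)(2/8) = 0.0029297.
The prior-weighted likelihoods are 1/3 · 0.073273 = 0.024424, 1/6 · 0.079102 = 0.013184, 1/4 · 0.01236 = 0.0030899, 1/4 · 0.0029297 = 0.00073242; these sum to 0.04143.
Normalising, the posterior is P(r = 1 | data) = 0.58953, P(r = 2 | data) = 0.31821, P(r = 5 | data) = 0.074581, P(r = 6 | data) = 0.017678.
So P(black next | data) = Σ P(black next | H) P(H | data) = (1/8)(0.58953) + (1/4)(0.31821) + (5/8)(0.074581) + (3/4)(0.017678) = 0.21312.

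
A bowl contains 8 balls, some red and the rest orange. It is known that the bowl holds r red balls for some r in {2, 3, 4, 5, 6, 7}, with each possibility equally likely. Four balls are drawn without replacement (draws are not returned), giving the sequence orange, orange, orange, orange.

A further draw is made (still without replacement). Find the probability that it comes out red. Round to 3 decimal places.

0.583

Compute the likelihood of the observed sequence for each case: P(data | r = 2) = (6/8)(5/7)(4/6)(3/5) = 3/14; P(data | r = 3) = (5/8)(4/7)(3/6)(2/5) = 1/14; P(data | r = 4) = (4/8)(3/7)(2/6)(1/5) = 1/70; P(data | r = 5) = (3/8)(2/7)(1/6)(0/5) = 0; P(data | r = 6) = (2/8)(1/7)(0/6) = 0; P(data | r = 7) = (1/8)(0/7) = 0.
The prior-weighted likelihoods are 1/6 · 3/14 = 1/28, 1/6 · 1/14 = 1/84, 1/6 · 1/70 = 1/420, 1/6 · 0 = 0, 1/6 · 0 = 0, 1/6 · 0 = 0; these sum to 1/20.
The posterior is then P(r = 2 | data) = 5/7, P(r = 3 | data) = 5/21, P(r = 4 | data) = 1/21, P(r = 5 | data) = 0, P(r = 6 | data) = 0, P(r = 7 | data) = 0.
So P(red next | data) = Σ P(red next | H) P(H | data) = (1/2)(5/7) + (3/4)(5/21) + (1)(1/21) = 7/12.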